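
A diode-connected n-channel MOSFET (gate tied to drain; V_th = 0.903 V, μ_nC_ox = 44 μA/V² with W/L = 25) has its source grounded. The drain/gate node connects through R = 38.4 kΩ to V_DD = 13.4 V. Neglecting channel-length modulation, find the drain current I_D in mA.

I_D = 0.306 mA

With gate tied to drain, V_GS = V_DS ≥ V_GS − V_th, so the device is in saturation.
k_n = μ_nC_ox · (W/L) = 1.1 mA/V².
KCL at the drain: ½ k_n (V_GS − V_th)² = (V_DD − V_GS)/R.
Let x = V_GS − 0.903. Then 21.1 x² + x − 12.5 = 0, giving x = 0.746 V (positive root), so V_GS = 1.65 V.
I_D = (V_DD − V_GS)/R = (13.4 − 1.65) / 38.4 = 0.306 mA.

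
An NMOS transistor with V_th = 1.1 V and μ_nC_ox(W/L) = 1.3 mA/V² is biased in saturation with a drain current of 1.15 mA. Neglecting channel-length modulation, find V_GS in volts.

In saturation I_D = ½ k_n (V_GS − V_th)², so V_GS − V_th = √(2 I_D / k_n) = √(2 × 1.15 / 1.3) = 1.33 V.
V_GS = 1.1 + 1.33 = 2.43 V.

V_GS = 2.43 V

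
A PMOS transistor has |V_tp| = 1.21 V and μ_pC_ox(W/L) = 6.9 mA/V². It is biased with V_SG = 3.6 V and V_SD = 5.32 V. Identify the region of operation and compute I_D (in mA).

Saturation; I_D = 19.7 mA

V_ov = V_SG − |V_tp| = 3.6 − 1.21 = 2.39 V.
Since V_SD = 5.32 V ≥ V_ov = 2.39 V, the device is in saturation.
I_D = ½ k_p V_ov² = 0.5 × 6.9 × 2.39² = 19.7 mA.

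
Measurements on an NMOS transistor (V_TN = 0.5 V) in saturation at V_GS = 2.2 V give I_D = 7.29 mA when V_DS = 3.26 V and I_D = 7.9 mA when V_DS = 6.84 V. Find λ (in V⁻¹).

With V_GS fixed, I_D ∝ (1 + λ V_DS) in saturation, so I_D2/I_D1 = (1 + λ V_DS2)/(1 + λ V_DS1).
7.9/7.29 = 1.084 = (1 + 6.84 λ)/(1 + 3.26 λ).
Solving: λ (I_D1 V_DS2 − I_D2 V_DS1) = I_D2 − I_D1, so λ = (7.9 − 7.29) / (7.29 × 6.84 − 7.9 × 3.26) = 0.61 / 24.1 = 0.0253 V⁻¹.

λ = 0.0253 V⁻¹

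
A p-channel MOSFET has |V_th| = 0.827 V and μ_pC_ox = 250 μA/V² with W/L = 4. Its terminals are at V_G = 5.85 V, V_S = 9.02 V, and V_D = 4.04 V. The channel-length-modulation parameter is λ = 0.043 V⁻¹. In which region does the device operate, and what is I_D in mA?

Saturation; I_D = 3.33 mA

V_SG = V_S − V_G = 9.02 − 5.85 = 3.17 V; V_SD = V_S − V_D = 9.02 − 4.04 = 4.98 V.
k_p = μ_pC_ox · (W/L) = 1 mA/V².
V_ov = V_SG − |V_th| = 3.17 − 0.827 = 2.34 V.
Since V_SD = 4.98 V ≥ V_ov = 2.34 V, the device is in saturation.
I_D = ½ k_p V_ov² (1 + λ V_SD) = 0.5 × 1 × 2.34² × (1 + 0.043 × 4.98) = 3.33 mA.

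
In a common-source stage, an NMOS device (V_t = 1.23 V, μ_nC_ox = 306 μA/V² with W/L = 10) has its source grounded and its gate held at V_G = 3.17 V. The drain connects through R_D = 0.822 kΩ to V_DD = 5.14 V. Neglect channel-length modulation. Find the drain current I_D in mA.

I_D = 4.84 mA

V_GS = V_G = 3.17 V, so V_ov = 3.17 − 1.23 = 1.94 V.
k_n = μ_nC_ox · (W/L) = 3.06 mA/V².
Assume saturation: I_D = ½ k_n V_ov² = 0.5 × 3.06 × 1.94² = 5.76 mA, giving V_DS = V_DD − I_D R_D = 5.14 − 5.76 × 0.822 = 0.407 V.
But 0.407 V < V_ov = 1.94 V, so the device is actually in triode.
In triode I_D = k_n[V_ov V_DS − ½ V_DS²] and I_D = (V_DD − V_DS)/R_D. Equating: 1.26 V_DS² − 5.88 V_DS + 5.14 = 0, giving V_DS = 1.16 V (the root below V_ov).
I_D = (5.14 − 1.16) / 0.822 = 4.84 mA.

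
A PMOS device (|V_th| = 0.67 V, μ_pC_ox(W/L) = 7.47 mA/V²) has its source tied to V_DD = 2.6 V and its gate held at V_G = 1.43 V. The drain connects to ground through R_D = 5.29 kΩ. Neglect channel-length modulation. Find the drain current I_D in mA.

I_D = 0.464 mA

V_SG = V_DD − V_G = 2.6 − 1.43 = 1.17 V, so V_ov = 1.17 − 0.67 = 0.5 V.
Assume saturation: I_D = ½ k_p V_ov² = 0.5 × 7.47 × 0.5² = 0.934 mA, giving V_SD = V_DD − I_D R_D = 2.6 − 0.934 × 5.29 = -2.34 V.
But -2.34 V < V_ov = 0.5 V, so the device is actually in triode.
In triode I_D = k_p[V_ov V_SD − ½ V_SD²] and I_D = (V_DD − V_SD)/R_D. Equating: 19.8 V_SD² − 20.76 V_SD + 2.6 = 0, giving V_SD = 0.145 V (the root below V_ov).
I_D = (2.6 − 0.145) / 5.29 = 0.464 mA.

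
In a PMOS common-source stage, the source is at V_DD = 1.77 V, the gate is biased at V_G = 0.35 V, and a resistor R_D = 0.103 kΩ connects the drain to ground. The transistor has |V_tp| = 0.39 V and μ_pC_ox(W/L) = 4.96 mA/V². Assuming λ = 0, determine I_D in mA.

V_SG = V_DD − V_G = 1.77 − 0.35 = 1.42 V, so V_ov = 1.42 − 0.39 = 1.03 V.
Assume saturation: I_D = ½ k_p V_ov² = 0.5 × 4.96 × 1.03² = 2.63 mA, giving V_SD = V_DD − I_D R_D = 1.77 − 2.63 × 0.103 = 1.5 V.
V_SD = 1.5 V ≥ V_ov = 1.03 V, confirming saturation.

I_D = 2.63 mA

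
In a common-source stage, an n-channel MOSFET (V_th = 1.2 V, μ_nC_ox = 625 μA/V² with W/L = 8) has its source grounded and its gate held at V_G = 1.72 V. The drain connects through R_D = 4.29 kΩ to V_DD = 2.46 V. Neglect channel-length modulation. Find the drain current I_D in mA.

I_D = 0.512 mA

V_GS = V_G = 1.72 V, so V_ov = 1.72 − 1.2 = 0.52 V.
k_n = μ_nC_ox · (W/L) = 5 mA/V².
Assume saturation: I_D = ½ k_n V_ov² = 0.5 × 5 × 0.52² = 0.676 mA, giving V_DS = V_DD − I_D R_D = 2.46 − 0.676 × 4.29 = -0.44 V.
But -0.44 V < V_ov = 0.52 V, so the device is actually in triode.
In triode I_D = k_n[V_ov V_DS − ½ V_DS²] and I_D = (V_DD − V_DS)/R_D. Equating: 10.7 V_DS² − 12.15 V_DS + 2.46 = 0, giving V_DS = 0.264 V (the root below V_ov).
I_D = (2.46 − 0.264) / 4.29 = 0.512 mA.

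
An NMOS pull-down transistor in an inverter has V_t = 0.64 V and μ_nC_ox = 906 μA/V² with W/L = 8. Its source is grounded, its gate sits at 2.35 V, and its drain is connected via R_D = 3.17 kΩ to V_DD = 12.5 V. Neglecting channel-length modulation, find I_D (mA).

I_D = 3.83 mA

V_GS = V_G = 2.35 V, so V_ov = 2.35 − 0.64 = 1.71 V.
k_n = μ_nC_ox · (W/L) = 7.248 mA/V².
Assume saturation: I_D = ½ k_n V_ov² = 0.5 × 7.248 × 1.71² = 10.6 mA, giving V_DS = V_DD − I_D R_D = 12.5 − 10.6 × 3.17 = -21.1 V.
But -21.1 V < V_ov = 1.71 V, so the device is actually in triode.
In triode I_D = k_n[V_ov V_DS − ½ V_DS²] and I_D = (V_DD − V_DS)/R_D. Equating: 11.5 V_DS² − 40.29 V_DS + 12.5 = 0, giving V_DS = 0.344 V (the root below V_ov).
I_D = (12.5 − 0.344) / 3.17 = 3.83 mA.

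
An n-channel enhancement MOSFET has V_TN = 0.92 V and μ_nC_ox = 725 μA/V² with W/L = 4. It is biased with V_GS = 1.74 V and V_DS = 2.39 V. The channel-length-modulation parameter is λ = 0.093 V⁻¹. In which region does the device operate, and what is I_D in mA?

k_n = μ_nC_ox · (W/L) = 2.9 mA/V².
V_ov = V_GS − V_TN = 1.74 − 0.92 = 0.82 V.
Since V_DS = 2.39 V ≥ V_ov = 0.82 V, the device is in saturation.
I_D = ½ k_n V_ov² (1 + λ V_DS) = 0.5 × 2.9 × 0.82² × (1 + 0.093 × 2.39) = 1.19 mA.

Saturation; I_D = 1.19 mA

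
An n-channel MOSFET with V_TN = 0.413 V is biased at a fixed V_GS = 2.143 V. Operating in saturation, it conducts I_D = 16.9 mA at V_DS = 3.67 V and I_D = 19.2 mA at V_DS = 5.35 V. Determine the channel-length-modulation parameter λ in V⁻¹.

λ = 0.115 V⁻¹

With V_GS fixed, I_D ∝ (1 + λ V_DS) in saturation, so I_D2/I_D1 = (1 + λ V_DS2)/(1 + λ V_DS1).
19.2/16.9 = 1.136 = (1 + 5.35 λ)/(1 + 3.67 λ).
Solving: λ (I_D1 V_DS2 − I_D2 V_DS1) = I_D2 − I_D1, so λ = (19.2 − 16.9) / (16.9 × 5.35 − 19.2 × 3.67) = 2.3 / 20 = 0.115 V⁻¹.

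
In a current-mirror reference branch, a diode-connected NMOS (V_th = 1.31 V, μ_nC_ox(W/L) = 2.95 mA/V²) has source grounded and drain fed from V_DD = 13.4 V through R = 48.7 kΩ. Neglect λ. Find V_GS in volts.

V_GS = 1.71 V

With gate tied to drain, V_GS = V_DS ≥ V_GS − V_th, so the device is in saturation.
KCL at the drain: ½ k_n (V_GS − V_th)² = (V_DD − V_GS)/R.
Let x = V_GS − 1.31. Then 71.8 x² + x − 12.09 = 0, giving x = 0.403 V (positive root), so V_GS = 1.71 V.
I_D = (V_DD − V_GS)/R = (13.4 − 1.71) / 48.7 = 0.24 mA.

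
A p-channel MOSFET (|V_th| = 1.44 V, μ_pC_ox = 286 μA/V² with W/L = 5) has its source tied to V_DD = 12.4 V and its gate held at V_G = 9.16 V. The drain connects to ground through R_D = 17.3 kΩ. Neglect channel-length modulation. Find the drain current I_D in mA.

I_D = 0.700 mA

V_SG = V_DD − V_G = 12.4 − 9.16 = 3.24 V, so V_ov = 3.24 − 1.44 = 1.8 V.
k_p = μ_pC_ox · (W/L) = 1.43 mA/V².
Assume saturation: I_D = ½ k_p V_ov² = 0.5 × 1.43 × 1.8² = 2.32 mA, giving V_SD = V_DD − I_D R_D = 12.4 − 2.32 × 17.3 = -27.7 V.
But -27.7 V < V_ov = 1.8 V, so the device is actually in triode.
In triode I_D = k_p[V_ov V_SD − ½ V_SD²] and I_D = (V_DD − V_SD)/R_D. Equating: 12.4 V_SD² − 45.53 V_SD + 12.4 = 0, giving V_SD = 0.296 V (the root below V_ov).
I_D = (12.4 − 0.296) / 17.3 = 0.7 mA.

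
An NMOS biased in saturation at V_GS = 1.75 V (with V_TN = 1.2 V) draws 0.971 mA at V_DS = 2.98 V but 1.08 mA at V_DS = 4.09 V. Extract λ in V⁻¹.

λ = 0.145 V⁻¹

With V_GS fixed, I_D ∝ (1 + λ V_DS) in saturation, so I_D2/I_D1 = (1 + λ V_DS2)/(1 + λ V_DS1).
1.08/0.971 = 1.112 = (1 + 4.09 λ)/(1 + 2.98 λ).
Solving: λ (I_D1 V_DS2 − I_D2 V_DS1) = I_D2 − I_D1, so λ = (1.08 − 0.971) / (0.971 × 4.09 − 1.08 × 2.98) = 0.109 / 0.753 = 0.145 V⁻¹.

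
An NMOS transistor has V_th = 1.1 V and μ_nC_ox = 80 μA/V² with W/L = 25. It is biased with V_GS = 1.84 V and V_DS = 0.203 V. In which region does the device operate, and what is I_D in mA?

k_n = μ_nC_ox · (W/L) = 2 mA/V².
V_ov = V_GS − V_th = 1.84 − 1.1 = 0.74 V.
Since V_DS = 0.203 V < V_ov = 0.74 V, the device is in the triode region.
I_D = k_n [V_ov · V_DS − ½ V_DS²] = 2 × [0.74 × 0.203 − 0.5 × 0.203²] = 0.259 mA.

Triode; I_D = 0.259 mA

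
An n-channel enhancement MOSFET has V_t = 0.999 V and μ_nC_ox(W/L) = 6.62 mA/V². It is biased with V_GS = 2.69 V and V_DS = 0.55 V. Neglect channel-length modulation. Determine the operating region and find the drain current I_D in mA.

V_ov = V_GS − V_t = 2.69 − 0.999 = 1.69 V.
Since V_DS = 0.55 V < V_ov = 1.69 V, the device is in the triode region.
I_D = k_n [V_ov · V_DS − ½ V_DS²] = 6.62 × [1.69 × 0.55 − 0.5 × 0.55²] = 5.16 mA.

Triode; I_D = 5.16 mA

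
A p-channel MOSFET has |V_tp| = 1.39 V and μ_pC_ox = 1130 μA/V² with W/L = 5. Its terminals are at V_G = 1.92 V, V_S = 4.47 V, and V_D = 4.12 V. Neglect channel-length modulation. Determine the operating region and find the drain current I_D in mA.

Triode; I_D = 1.95 mA

V_SG = V_S − V_G = 4.47 − 1.92 = 2.55 V; V_SD = V_S − V_D = 4.47 − 4.12 = 0.35 V.
k_p = μ_pC_ox · (W/L) = 5.65 mA/V².
V_ov = V_SG − |V_tp| = 2.55 − 1.39 = 1.16 V.
Since V_SD = 0.35 V < V_ov = 1.16 V, the device is in the triode region.
I_D = k_p [V_ov · V_SD − ½ V_SD²] = 5.65 × [1.16 × 0.35 − 0.5 × 0.35²] = 1.95 mA.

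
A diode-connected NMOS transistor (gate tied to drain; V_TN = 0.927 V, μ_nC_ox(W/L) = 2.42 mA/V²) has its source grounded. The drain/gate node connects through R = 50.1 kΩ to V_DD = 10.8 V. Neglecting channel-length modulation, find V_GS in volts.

V_GS = 1.32 V

With gate tied to drain, V_GS = V_DS ≥ V_GS − V_TN, so the device is in saturation.
KCL at the drain: ½ k_n (V_GS − V_TN)² = (V_DD − V_GS)/R.
Let x = V_GS − 0.927. Then 60.6 x² + x − 9.873 = 0, giving x = 0.395 V (positive root), so V_GS = 1.32 V.
I_D = (V_DD − V_GS)/R = (10.8 − 1.32) / 50.1 = 0.189 mA.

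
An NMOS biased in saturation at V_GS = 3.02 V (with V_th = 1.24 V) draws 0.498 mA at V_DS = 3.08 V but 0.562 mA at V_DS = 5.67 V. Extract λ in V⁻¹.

With V_GS fixed, I_D ∝ (1 + λ V_DS) in saturation, so I_D2/I_D1 = (1 + λ V_DS2)/(1 + λ V_DS1).
0.562/0.498 = 1.129 = (1 + 5.67 λ)/(1 + 3.08 λ).
Solving: λ (I_D1 V_DS2 − I_D2 V_DS1) = I_D2 − I_D1, so λ = (0.562 − 0.498) / (0.498 × 5.67 − 0.562 × 3.08) = 0.064 / 1.09 = 0.0586 V⁻¹.

λ = 0.0586 V⁻¹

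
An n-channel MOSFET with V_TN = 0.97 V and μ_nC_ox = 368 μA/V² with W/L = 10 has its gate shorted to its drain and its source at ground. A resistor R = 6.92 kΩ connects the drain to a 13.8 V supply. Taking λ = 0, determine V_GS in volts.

With gate tied to drain, V_GS = V_DS ≥ V_GS − V_TN, so the device is in saturation.
k_n = μ_nC_ox · (W/L) = 3.68 mA/V².
KCL at the drain: ½ k_n (V_GS − V_TN)² = (V_DD − V_GS)/R.
Let x = V_GS − 0.97. Then 12.7 x² + x − 12.83 = 0, giving x = 0.965 V (positive root), so V_GS = 1.94 V.
I_D = (V_DD − V_GS)/R = (13.8 − 1.94) / 6.92 = 1.71 mA.

V_GS = 1.94 V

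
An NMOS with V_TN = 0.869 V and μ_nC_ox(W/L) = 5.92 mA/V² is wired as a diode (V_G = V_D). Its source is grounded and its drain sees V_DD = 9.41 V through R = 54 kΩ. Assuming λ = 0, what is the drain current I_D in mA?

I_D = 0.154 mA

With gate tied to drain, V_GS = V_DS ≥ V_GS − V_TN, so the device is in saturation.
KCL at the drain: ½ k_n (V_GS − V_TN)² = (V_DD − V_GS)/R.
Let x = V_GS − 0.869. Then 160 x² + x − 8.541 = 0, giving x = 0.228 V (positive root), so V_GS = 1.1 V.
I_D = (V_DD − V_GS)/R = (9.41 − 1.1) / 54 = 0.154 mA.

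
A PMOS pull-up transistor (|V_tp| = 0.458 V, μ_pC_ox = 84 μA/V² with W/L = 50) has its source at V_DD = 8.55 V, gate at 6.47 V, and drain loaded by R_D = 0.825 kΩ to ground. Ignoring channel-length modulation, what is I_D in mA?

I_D = 5.52 mA

V_SG = V_DD − V_G = 8.55 − 6.47 = 2.08 V, so V_ov = 2.08 − 0.458 = 1.62 V.
k_p = μ_pC_ox · (W/L) = 4.2 mA/V².
Assume saturation: I_D = ½ k_p V_ov² = 0.5 × 4.2 × 1.62² = 5.52 mA, giving V_SD = V_DD − I_D R_D = 8.55 − 5.52 × 0.825 = 3.99 V.
V_SD = 3.99 V ≥ V_ov = 1.62 V, confirming saturation.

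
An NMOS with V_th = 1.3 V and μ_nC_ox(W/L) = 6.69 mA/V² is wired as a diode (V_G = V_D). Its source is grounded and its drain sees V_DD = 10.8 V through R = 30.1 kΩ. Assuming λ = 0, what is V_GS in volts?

With gate tied to drain, V_GS = V_DS ≥ V_GS − V_th, so the device is in saturation.
KCL at the drain: ½ k_n (V_GS − V_th)² = (V_DD − V_GS)/R.
Let x = V_GS − 1.3. Then 101 x² + x − 9.5 = 0, giving x = 0.302 V (positive root), so V_GS = 1.6 V.
I_D = (V_DD − V_GS)/R = (10.8 − 1.6) / 30.1 = 0.306 mA.

V_GS = 1.60 V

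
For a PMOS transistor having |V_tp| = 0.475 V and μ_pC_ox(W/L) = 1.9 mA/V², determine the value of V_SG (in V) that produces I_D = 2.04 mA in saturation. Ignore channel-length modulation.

In saturation I_D = ½ k_p (V_SG − |V_tp|)², so V_SG − |V_tp| = √(2 I_D / k_p) = √(2 × 2.04 / 1.9) = 1.47 V.
V_SG = 0.475 + 1.47 = 1.94 V.

V_SG = 1.94 V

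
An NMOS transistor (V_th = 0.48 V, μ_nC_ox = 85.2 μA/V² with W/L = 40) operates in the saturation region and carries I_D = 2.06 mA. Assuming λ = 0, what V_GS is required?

k_n = μ_nC_ox · (W/L) = 3.408 mA/V².
In saturation I_D = ½ k_n (V_GS − V_th)², so V_GS − V_th = √(2 I_D / k_n) = √(2 × 2.06 / 3.408) = 1.1 V.
V_GS = 0.48 + 1.1 = 1.58 V.

V_GS = 1.58 V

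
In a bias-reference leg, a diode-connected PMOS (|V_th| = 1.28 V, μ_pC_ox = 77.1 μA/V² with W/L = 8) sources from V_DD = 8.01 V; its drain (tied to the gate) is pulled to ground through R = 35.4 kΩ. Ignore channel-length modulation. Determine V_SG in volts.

V_SG = 2.02 V

With gate tied to drain, V_SG = V_SD ≥ V_SG − |V_th|, so the device is in saturation.
k_p = μ_pC_ox · (W/L) = 0.6168 mA/V².
KCL at the drain: ½ k_p (V_SG − |V_th|)² = (V_DD − V_SG)/R.
Let x = V_SG − 1.28. Then 10.9 x² + x − 6.73 = 0, giving x = 0.741 V (positive root), so V_SG = 2.02 V.
I_D = (V_DD − V_SG)/R = (8.01 − 2.02) / 35.4 = 0.169 mA.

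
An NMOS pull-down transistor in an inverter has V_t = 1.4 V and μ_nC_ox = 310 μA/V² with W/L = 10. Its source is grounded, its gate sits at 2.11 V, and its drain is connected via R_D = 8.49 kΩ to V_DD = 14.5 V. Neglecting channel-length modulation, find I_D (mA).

V_GS = V_G = 2.11 V, so V_ov = 2.11 − 1.4 = 0.71 V.
k_n = μ_nC_ox · (W/L) = 3.1 mA/V².
Assume saturation: I_D = ½ k_n V_ov² = 0.5 × 3.1 × 0.71² = 0.781 mA, giving V_DS = V_DD − I_D R_D = 14.5 − 0.781 × 8.49 = 7.87 V.
V_DS = 7.87 V ≥ V_ov = 0.71 V, confirming saturation.

I_D = 0.781 mA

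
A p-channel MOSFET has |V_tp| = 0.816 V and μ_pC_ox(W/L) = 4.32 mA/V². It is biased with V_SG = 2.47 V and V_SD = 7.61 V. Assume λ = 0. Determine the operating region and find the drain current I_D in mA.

V_ov = V_SG − |V_tp| = 2.47 − 0.816 = 1.65 V.
Since V_SD = 7.61 V ≥ V_ov = 1.65 V, the device is in saturation.
I_D = ½ k_p V_ov² = 0.5 × 4.32 × 1.65² = 5.91 mA.

Saturation; I_D = 5.91 mA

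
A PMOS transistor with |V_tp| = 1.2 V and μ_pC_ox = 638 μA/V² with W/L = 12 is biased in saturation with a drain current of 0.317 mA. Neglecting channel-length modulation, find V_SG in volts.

V_SG = 1.49 V

k_p = μ_pC_ox · (W/L) = 7.656 mA/V².
In saturation I_D = ½ k_p (V_SG − |V_tp|)², so V_SG − |V_tp| = √(2 I_D / k_p) = √(2 × 0.317 / 7.656) = 0.288 V.
V_SG = 1.2 + 0.288 = 1.49 V.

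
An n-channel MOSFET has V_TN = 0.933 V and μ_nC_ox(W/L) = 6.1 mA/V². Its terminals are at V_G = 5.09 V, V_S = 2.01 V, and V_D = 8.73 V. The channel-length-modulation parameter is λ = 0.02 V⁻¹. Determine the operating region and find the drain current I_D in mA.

Saturation; I_D = 15.9 mA

V_GS = V_G − V_S = 5.09 − 2.01 = 3.08 V; V_DS = V_D − V_S = 8.73 − 2.01 = 6.72 V.
V_ov = V_GS − V_TN = 3.08 − 0.933 = 2.15 V.
Since V_DS = 6.72 V ≥ V_ov = 2.15 V, the device is in saturation.
I_D = ½ k_n V_ov² (1 + λ V_DS) = 0.5 × 6.1 × 2.15² × (1 + 0.02 × 6.72) = 15.9 mA.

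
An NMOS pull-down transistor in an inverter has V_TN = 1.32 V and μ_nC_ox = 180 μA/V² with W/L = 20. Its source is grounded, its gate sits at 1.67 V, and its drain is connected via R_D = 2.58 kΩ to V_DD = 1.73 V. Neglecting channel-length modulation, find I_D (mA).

I_D = 0.220 mA

V_GS = V_G = 1.67 V, so V_ov = 1.67 − 1.32 = 0.35 V.
k_n = μ_nC_ox · (W/L) = 3.6 mA/V².
Assume saturation: I_D = ½ k_n V_ov² = 0.5 × 3.6 × 0.35² = 0.22 mA, giving V_DS = V_DD − I_D R_D = 1.73 − 0.22 × 2.58 = 1.16 V.
V_DS = 1.16 V ≥ V_ov = 0.35 V, confirming saturation.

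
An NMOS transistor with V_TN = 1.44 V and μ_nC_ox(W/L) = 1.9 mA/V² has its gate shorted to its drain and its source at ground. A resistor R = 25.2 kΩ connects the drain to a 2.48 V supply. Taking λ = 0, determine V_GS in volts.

With gate tied to drain, V_GS = V_DS ≥ V_GS − V_TN, so the device is in saturation.
KCL at the drain: ½ k_n (V_GS − V_TN)² = (V_DD − V_GS)/R.
Let x = V_GS − 1.44. Then 23.9 x² + x − 1.04 = 0, giving x = 0.189 V (positive root), so V_GS = 1.63 V.
I_D = (V_DD − V_GS)/R = (2.48 − 1.63) / 25.2 = 0.0338 mA.

V_GS = 1.63 V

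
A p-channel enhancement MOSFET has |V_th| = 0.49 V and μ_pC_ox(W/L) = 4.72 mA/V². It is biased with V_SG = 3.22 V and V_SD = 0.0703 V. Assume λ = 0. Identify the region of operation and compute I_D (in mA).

Triode; I_D = 0.894 mA

V_ov = V_SG − |V_th| = 3.22 − 0.49 = 2.73 V.
Since V_SD = 0.0703 V < V_ov = 2.73 V, the device is in the triode region.
I_D = k_p [V_ov · V_SD − ½ V_SD²] = 4.72 × [2.73 × 0.0703 − 0.5 × 0.0703²] = 0.894 mA.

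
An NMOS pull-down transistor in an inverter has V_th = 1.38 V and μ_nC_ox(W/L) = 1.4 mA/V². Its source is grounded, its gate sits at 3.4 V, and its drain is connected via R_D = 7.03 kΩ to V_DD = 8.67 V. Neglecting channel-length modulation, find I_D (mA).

I_D = 1.17 mA

V_GS = V_G = 3.4 V, so V_ov = 3.4 − 1.38 = 2.02 V.
Assume saturation: I_D = ½ k_n V_ov² = 0.5 × 1.4 × 2.02² = 2.86 mA, giving V_DS = V_DD − I_D R_D = 8.67 − 2.86 × 7.03 = -11.4 V.
But -11.4 V < V_ov = 2.02 V, so the device is actually in triode.
In triode I_D = k_n[V_ov V_DS − ½ V_DS²] and I_D = (V_DD − V_DS)/R_D. Equating: 4.92 V_DS² − 20.88 V_DS + 8.67 = 0, giving V_DS = 0.467 V (the root below V_ov).
I_D = (8.67 − 0.467) / 7.03 = 1.17 mA.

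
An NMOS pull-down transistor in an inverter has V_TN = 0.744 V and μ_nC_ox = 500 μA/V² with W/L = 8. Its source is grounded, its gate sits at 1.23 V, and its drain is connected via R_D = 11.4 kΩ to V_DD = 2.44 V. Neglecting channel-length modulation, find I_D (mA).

I_D = 0.204 mA

V_GS = V_G = 1.23 V, so V_ov = 1.23 − 0.744 = 0.486 V.
k_n = μ_nC_ox · (W/L) = 4 mA/V².
Assume saturation: I_D = ½ k_n V_ov² = 0.5 × 4 × 0.486² = 0.472 mA, giving V_DS = V_DD − I_D R_D = 2.44 − 0.472 × 11.4 = -2.95 V.
But -2.95 V < V_ov = 0.486 V, so the device is actually in triode.
In triode I_D = k_n[V_ov V_DS − ½ V_DS²] and I_D = (V_DD − V_DS)/R_D. Equating: 22.8 V_DS² − 23.16 V_DS + 2.44 = 0, giving V_DS = 0.119 V (the root below V_ov).
I_D = (2.44 − 0.119) / 11.4 = 0.204 mA.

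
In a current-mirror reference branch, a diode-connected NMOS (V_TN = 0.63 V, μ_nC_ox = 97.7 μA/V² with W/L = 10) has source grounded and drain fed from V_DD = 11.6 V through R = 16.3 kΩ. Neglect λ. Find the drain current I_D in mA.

I_D = 0.605 mA

With gate tied to drain, V_GS = V_DS ≥ V_GS − V_TN, so the device is in saturation.
k_n = μ_nC_ox · (W/L) = 0.977 mA/V².
KCL at the drain: ½ k_n (V_GS − V_TN)² = (V_DD − V_GS)/R.
Let x = V_GS − 0.63. Then 7.96 x² + x − 10.97 = 0, giving x = 1.11 V (positive root), so V_GS = 1.74 V.
I_D = (V_DD − V_GS)/R = (11.6 − 1.74) / 16.3 = 0.605 mA.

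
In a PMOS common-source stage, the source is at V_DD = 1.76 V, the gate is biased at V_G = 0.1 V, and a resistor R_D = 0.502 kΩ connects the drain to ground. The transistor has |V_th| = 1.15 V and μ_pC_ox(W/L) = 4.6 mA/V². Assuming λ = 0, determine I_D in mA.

I_D = 0.598 mA

V_SG = V_DD − V_G = 1.76 − 0.1 = 1.66 V, so V_ov = 1.66 − 1.15 = 0.51 V.
Assume saturation: I_D = ½ k_p V_ov² = 0.5 × 4.6 × 0.51² = 0.598 mA, giving V_SD = V_DD − I_D R_D = 1.76 − 0.598 × 0.502 = 1.46 V.
V_SD = 1.46 V ≥ V_ov = 0.51 V, confirming saturation.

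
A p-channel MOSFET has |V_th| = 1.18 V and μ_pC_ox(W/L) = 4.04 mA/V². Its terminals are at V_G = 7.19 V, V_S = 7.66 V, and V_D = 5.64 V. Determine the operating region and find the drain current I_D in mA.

Cutoff; I_D = 0 mA

V_SG = V_S − V_G = 7.66 − 7.19 = 0.47 V; V_SD = V_S − V_D = 7.66 − 5.64 = 2.02 V.
V_SG = 0.47 V < |V_th| = 1.18 V, so the transistor is in cutoff.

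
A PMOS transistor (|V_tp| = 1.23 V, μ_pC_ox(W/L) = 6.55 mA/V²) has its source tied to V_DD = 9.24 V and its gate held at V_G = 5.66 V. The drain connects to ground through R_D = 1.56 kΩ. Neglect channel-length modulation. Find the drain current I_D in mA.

V_SG = V_DD − V_G = 9.24 − 5.66 = 3.58 V, so V_ov = 3.58 − 1.23 = 2.35 V.
Assume saturation: I_D = ½ k_p V_ov² = 0.5 × 6.55 × 2.35² = 18.1 mA, giving V_SD = V_DD − I_D R_D = 9.24 − 18.1 × 1.56 = -19 V.
But -19 V < V_ov = 2.35 V, so the device is actually in triode.
In triode I_D = k_p[V_ov V_SD − ½ V_SD²] and I_D = (V_DD − V_SD)/R_D. Equating: 5.11 V_SD² − 25.01 V_SD + 9.24 = 0, giving V_SD = 0.403 V (the root below V_ov).
I_D = (9.24 − 0.403) / 1.56 = 5.67 mA.

I_D = 5.67 mA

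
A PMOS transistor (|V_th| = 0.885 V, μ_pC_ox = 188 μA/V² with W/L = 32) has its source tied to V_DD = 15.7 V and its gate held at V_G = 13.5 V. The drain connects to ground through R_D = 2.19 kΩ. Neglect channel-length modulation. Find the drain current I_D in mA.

I_D = 5.20 mA

V_SG = V_DD − V_G = 15.7 − 13.5 = 2.2 V, so V_ov = 2.2 − 0.885 = 1.31 V.
k_p = μ_pC_ox · (W/L) = 6.016 mA/V².
Assume saturation: I_D = ½ k_p V_ov² = 0.5 × 6.016 × 1.31² = 5.2 mA, giving V_SD = V_DD − I_D R_D = 15.7 − 5.2 × 2.19 = 4.31 V.
V_SD = 4.31 V ≥ V_ov = 1.31 V, confirming saturation.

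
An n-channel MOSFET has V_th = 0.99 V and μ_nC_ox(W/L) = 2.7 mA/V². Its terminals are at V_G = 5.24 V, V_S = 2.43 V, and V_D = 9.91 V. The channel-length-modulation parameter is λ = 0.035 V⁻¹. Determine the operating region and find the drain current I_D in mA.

Saturation; I_D = 5.64 mA

V_GS = V_G − V_S = 5.24 − 2.43 = 2.81 V; V_DS = V_D − V_S = 9.91 − 2.43 = 7.48 V.
V_ov = V_GS − V_th = 2.81 − 0.99 = 1.82 V.
Since V_DS = 7.48 V ≥ V_ov = 1.82 V, the device is in saturation.
I_D = ½ k_n V_ov² (1 + λ V_DS) = 0.5 × 2.7 × 1.82² × (1 + 0.035 × 7.48) = 5.64 mA.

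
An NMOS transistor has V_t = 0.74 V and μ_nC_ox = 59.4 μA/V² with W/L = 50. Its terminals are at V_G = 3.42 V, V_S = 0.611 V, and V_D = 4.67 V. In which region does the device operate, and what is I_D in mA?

V_GS = V_G − V_S = 3.42 − 0.611 = 2.81 V; V_DS = V_D − V_S = 4.67 − 0.611 = 4.06 V.
k_n = μ_nC_ox · (W/L) = 2.97 mA/V².
V_ov = V_GS − V_t = 2.81 − 0.74 = 2.07 V.
Since V_DS = 4.06 V ≥ V_ov = 2.07 V, the device is in saturation.
I_D = ½ k_n V_ov² = 0.5 × 2.97 × 2.07² = 6.36 mA.

Saturation; I_D = 6.36 mA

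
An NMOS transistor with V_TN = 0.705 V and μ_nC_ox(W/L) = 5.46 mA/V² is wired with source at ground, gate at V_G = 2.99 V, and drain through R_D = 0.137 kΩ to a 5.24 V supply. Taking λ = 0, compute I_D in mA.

I_D = 14.3 mA

V_GS = V_G = 2.99 V, so V_ov = 2.99 − 0.705 = 2.29 V.
Assume saturation: I_D = ½ k_n V_ov² = 0.5 × 5.46 × 2.29² = 14.3 mA, giving V_DS = V_DD − I_D R_D = 5.24 − 14.3 × 0.137 = 3.29 V.
V_DS = 3.29 V ≥ V_ov = 2.29 V, confirming saturation.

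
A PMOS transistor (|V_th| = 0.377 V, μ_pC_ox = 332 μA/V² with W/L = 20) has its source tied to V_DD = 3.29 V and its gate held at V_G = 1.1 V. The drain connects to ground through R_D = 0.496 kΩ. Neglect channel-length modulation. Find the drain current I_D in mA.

I_D = 5.54 mA

V_SG = V_DD − V_G = 3.29 − 1.1 = 2.19 V, so V_ov = 2.19 − 0.377 = 1.81 V.
k_p = μ_pC_ox · (W/L) = 6.64 mA/V².
Assume saturation: I_D = ½ k_p V_ov² = 0.5 × 6.64 × 1.81² = 10.9 mA, giving V_SD = V_DD − I_D R_D = 3.29 − 10.9 × 0.496 = -2.12 V.
But -2.12 V < V_ov = 1.81 V, so the device is actually in triode.
In triode I_D = k_p[V_ov V_SD − ½ V_SD²] and I_D = (V_DD − V_SD)/R_D. Equating: 1.65 V_SD² − 6.971 V_SD + 3.29 = 0, giving V_SD = 0.541 V (the root below V_ov).
I_D = (3.29 − 0.541) / 0.496 = 5.54 mA.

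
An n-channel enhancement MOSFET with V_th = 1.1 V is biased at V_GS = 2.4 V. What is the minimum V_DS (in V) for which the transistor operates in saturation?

V_DS,sat = 1.30 V

The boundary between triode and saturation is V_DS = V_GS − V_th = V_ov.
V_ov = 2.4 − 1.1 = 1.3 V.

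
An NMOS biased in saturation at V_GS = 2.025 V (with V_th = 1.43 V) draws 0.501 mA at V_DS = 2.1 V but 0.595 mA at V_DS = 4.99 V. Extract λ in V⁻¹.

With V_GS fixed, I_D ∝ (1 + λ V_DS) in saturation, so I_D2/I_D1 = (1 + λ V_DS2)/(1 + λ V_DS1).
0.595/0.501 = 1.188 = (1 + 4.99 λ)/(1 + 2.1 λ).
Solving: λ (I_D1 V_DS2 − I_D2 V_DS1) = I_D2 − I_D1, so λ = (0.595 − 0.501) / (0.501 × 4.99 − 0.595 × 2.1) = 0.094 / 1.25 = 0.0752 V⁻¹.

λ = 0.0752 V⁻¹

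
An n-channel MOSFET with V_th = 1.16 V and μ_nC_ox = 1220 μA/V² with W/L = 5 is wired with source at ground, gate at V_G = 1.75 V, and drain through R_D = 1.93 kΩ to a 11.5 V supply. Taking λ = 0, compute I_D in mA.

I_D = 1.06 mA

V_GS = V_G = 1.75 V, so V_ov = 1.75 − 1.16 = 0.59 V.
k_n = μ_nC_ox · (W/L) = 6.1 mA/V².
Assume saturation: I_D = ½ k_n V_ov² = 0.5 × 6.1 × 0.59² = 1.06 mA, giving V_DS = V_DD − I_D R_D = 11.5 − 1.06 × 1.93 = 9.45 V.
V_DS = 9.45 V ≥ V_ov = 0.59 V, confirming saturation.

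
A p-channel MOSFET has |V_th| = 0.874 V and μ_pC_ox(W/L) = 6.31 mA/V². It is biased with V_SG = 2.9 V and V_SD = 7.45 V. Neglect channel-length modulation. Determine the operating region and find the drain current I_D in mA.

V_ov = V_SG − |V_th| = 2.9 − 0.874 = 2.03 V.
Since V_SD = 7.45 V ≥ V_ov = 2.03 V, the device is in saturation.
I_D = ½ k_p V_ov² = 0.5 × 6.31 × 2.03² = 13 mA.

Saturation; I_D = 13.0 mA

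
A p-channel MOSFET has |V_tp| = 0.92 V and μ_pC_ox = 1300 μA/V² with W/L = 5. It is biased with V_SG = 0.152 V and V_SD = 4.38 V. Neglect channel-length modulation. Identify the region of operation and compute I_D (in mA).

Cutoff; I_D = 0 mA

V_SG = 0.152 V < |V_tp| = 0.92 V, so the transistor is in cutoff.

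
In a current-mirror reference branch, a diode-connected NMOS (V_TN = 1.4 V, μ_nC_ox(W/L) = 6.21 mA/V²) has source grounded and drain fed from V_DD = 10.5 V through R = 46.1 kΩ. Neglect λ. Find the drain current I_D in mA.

I_D = 0.192 mA

With gate tied to drain, V_GS = V_DS ≥ V_GS − V_TN, so the device is in saturation.
KCL at the drain: ½ k_n (V_GS − V_TN)² = (V_DD − V_GS)/R.
Let x = V_GS − 1.4. Then 143 x² + x − 9.1 = 0, giving x = 0.249 V (positive root), so V_GS = 1.65 V.
I_D = (V_DD − V_GS)/R = (10.5 − 1.65) / 46.1 = 0.192 mA.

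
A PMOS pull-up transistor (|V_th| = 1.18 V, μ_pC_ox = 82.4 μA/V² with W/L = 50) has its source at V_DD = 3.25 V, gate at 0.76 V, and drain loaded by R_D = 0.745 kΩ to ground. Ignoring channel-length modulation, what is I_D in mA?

V_SG = V_DD − V_G = 3.25 − 0.76 = 2.49 V, so V_ov = 2.49 − 1.18 = 1.31 V.
k_p = μ_pC_ox · (W/L) = 4.12 mA/V².
Assume saturation: I_D = ½ k_p V_ov² = 0.5 × 4.12 × 1.31² = 3.54 mA, giving V_SD = V_DD − I_D R_D = 3.25 − 3.54 × 0.745 = 0.616 V.
But 0.616 V < V_ov = 1.31 V, so the device is actually in triode.
In triode I_D = k_p[V_ov V_SD − ½ V_SD²] and I_D = (V_DD − V_SD)/R_D. Equating: 1.53 V_SD² − 5.021 V_SD + 3.25 = 0, giving V_SD = 0.889 V (the root below V_ov).
I_D = (3.25 − 0.889) / 0.745 = 3.17 mA.

I_D = 3.17 mA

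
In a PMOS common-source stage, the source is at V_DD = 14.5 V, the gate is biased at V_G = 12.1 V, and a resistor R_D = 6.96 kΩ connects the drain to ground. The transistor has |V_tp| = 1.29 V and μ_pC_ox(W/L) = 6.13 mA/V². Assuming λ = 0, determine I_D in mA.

V_SG = V_DD − V_G = 14.5 − 12.1 = 2.4 V, so V_ov = 2.4 − 1.29 = 1.11 V.
Assume saturation: I_D = ½ k_p V_ov² = 0.5 × 6.13 × 1.11² = 3.78 mA, giving V_SD = V_DD − I_D R_D = 14.5 − 3.78 × 6.96 = -11.8 V.
But -11.8 V < V_ov = 1.11 V, so the device is actually in triode.
In triode I_D = k_p[V_ov V_SD − ½ V_SD²] and I_D = (V_DD − V_SD)/R_D. Equating: 21.3 V_SD² − 48.36 V_SD + 14.5 = 0, giving V_SD = 0.356 V (the root below V_ov).
I_D = (14.5 − 0.356) / 6.96 = 2.03 mA.

I_D = 2.03 mA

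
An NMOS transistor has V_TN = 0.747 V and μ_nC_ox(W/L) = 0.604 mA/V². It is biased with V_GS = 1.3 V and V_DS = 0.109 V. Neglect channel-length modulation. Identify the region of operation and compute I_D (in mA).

Triode; I_D = 0.0328 mA

V_ov = V_GS − V_TN = 1.3 − 0.747 = 0.553 V.
Since V_DS = 0.109 V < V_ov = 0.553 V, the device is in the triode region.
I_D = k_n [V_ov · V_DS − ½ V_DS²] = 0.604 × [0.553 × 0.109 − 0.5 × 0.109²] = 0.0328 mA.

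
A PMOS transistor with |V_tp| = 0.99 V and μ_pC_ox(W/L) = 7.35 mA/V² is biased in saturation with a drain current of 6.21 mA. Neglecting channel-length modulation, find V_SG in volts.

V_SG = 2.29 V

In saturation I_D = ½ k_p (V_SG − |V_tp|)², so V_SG − |V_tp| = √(2 I_D / k_p) = √(2 × 6.21 / 7.35) = 1.3 V.
V_SG = 0.99 + 1.3 = 2.29 V.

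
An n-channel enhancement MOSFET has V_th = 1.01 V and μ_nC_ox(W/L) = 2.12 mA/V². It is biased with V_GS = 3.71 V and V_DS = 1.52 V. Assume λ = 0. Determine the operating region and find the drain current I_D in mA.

Triode; I_D = 6.25 mA

V_ov = V_GS − V_th = 3.71 − 1.01 = 2.7 V.
Since V_DS = 1.52 V < V_ov = 2.7 V, the device is in the triode region.
I_D = k_n [V_ov · V_DS − ½ V_DS²] = 2.12 × [2.7 × 1.52 − 0.5 × 1.52²] = 6.25 mA.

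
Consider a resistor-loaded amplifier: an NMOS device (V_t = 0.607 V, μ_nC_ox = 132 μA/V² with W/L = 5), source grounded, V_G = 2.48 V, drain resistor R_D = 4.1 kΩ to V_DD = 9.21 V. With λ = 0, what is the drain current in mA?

V_GS = V_G = 2.48 V, so V_ov = 2.48 − 0.607 = 1.87 V.
k_n = μ_nC_ox · (W/L) = 0.66 mA/V².
Assume saturation: I_D = ½ k_n V_ov² = 0.5 × 0.66 × 1.87² = 1.16 mA, giving V_DS = V_DD − I_D R_D = 9.21 − 1.16 × 4.1 = 4.46 V.
V_DS = 4.46 V ≥ V_ov = 1.87 V, confirming saturation.

I_D = 1.16 mA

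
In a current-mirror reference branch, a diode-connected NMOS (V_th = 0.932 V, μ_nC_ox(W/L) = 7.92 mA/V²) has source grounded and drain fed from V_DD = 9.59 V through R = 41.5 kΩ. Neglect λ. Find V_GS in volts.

With gate tied to drain, V_GS = V_DS ≥ V_GS − V_th, so the device is in saturation.
KCL at the drain: ½ k_n (V_GS − V_th)² = (V_DD − V_GS)/R.
Let x = V_GS − 0.932. Then 164 x² + x − 8.658 = 0, giving x = 0.227 V (positive root), so V_GS = 1.16 V.
I_D = (V_DD − V_GS)/R = (9.59 − 1.16) / 41.5 = 0.203 mA.

V_GS = 1.16 V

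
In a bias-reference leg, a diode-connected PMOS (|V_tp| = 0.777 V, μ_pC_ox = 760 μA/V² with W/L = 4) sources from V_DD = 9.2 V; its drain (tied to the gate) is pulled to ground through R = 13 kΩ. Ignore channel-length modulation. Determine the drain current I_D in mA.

I_D = 0.600 mA

With gate tied to drain, V_SG = V_SD ≥ V_SG − |V_tp|, so the device is in saturation.
k_p = μ_pC_ox · (W/L) = 3.04 mA/V².
KCL at the drain: ½ k_p (V_SG − |V_tp|)² = (V_DD − V_SG)/R.
Let x = V_SG − 0.777. Then 19.8 x² + x − 8.423 = 0, giving x = 0.628 V (positive root), so V_SG = 1.41 V.
I_D = (V_DD − V_SG)/R = (9.2 − 1.41) / 13 = 0.6 mA.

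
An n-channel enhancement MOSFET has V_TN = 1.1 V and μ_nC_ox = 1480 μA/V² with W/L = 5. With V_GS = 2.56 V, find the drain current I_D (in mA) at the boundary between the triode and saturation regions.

I_D = 7.89 mA

At the boundary V_DS = V_ov = V_GS − V_TN = 2.56 − 1.1 = 1.46 V.
k_n = μ_nC_ox · (W/L) = 7.4 mA/V².
I_D = ½ k_n V_ov² = 0.5 × 7.4 × 1.46² = 7.89 mA.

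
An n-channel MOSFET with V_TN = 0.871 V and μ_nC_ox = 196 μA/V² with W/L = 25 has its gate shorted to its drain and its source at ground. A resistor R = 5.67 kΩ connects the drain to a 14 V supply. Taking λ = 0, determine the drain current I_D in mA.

With gate tied to drain, V_GS = V_DS ≥ V_GS − V_TN, so the device is in saturation.
k_n = μ_nC_ox · (W/L) = 4.9 mA/V².
KCL at the drain: ½ k_n (V_GS − V_TN)² = (V_DD − V_GS)/R.
Let x = V_GS − 0.871. Then 13.9 x² + x − 13.13 = 0, giving x = 0.937 V (positive root), so V_GS = 1.81 V.
I_D = (V_DD − V_GS)/R = (14 − 1.81) / 5.67 = 2.15 mA.

I_D = 2.15 mA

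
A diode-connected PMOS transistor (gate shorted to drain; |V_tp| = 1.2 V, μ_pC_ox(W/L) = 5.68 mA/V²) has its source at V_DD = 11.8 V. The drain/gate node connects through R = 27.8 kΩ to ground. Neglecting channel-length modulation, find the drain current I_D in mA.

With gate tied to drain, V_SG = V_SD ≥ V_SG − |V_tp|, so the device is in saturation.
KCL at the drain: ½ k_p (V_SG − |V_tp|)² = (V_DD − V_SG)/R.
Let x = V_SG − 1.2. Then 79 x² + x − 10.6 = 0, giving x = 0.36 V (positive root), so V_SG = 1.56 V.
I_D = (V_DD − V_SG)/R = (11.8 − 1.56) / 27.8 = 0.368 mA.

I_D = 0.368 mA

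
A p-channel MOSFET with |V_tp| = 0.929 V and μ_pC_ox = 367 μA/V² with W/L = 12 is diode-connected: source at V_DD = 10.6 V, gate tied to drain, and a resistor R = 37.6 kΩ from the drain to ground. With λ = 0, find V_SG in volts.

With gate tied to drain, V_SG = V_SD ≥ V_SG − |V_tp|, so the device is in saturation.
k_p = μ_pC_ox · (W/L) = 4.404 mA/V².
KCL at the drain: ½ k_p (V_SG − |V_tp|)² = (V_DD − V_SG)/R.
Let x = V_SG − 0.929. Then 82.8 x² + x − 9.671 = 0, giving x = 0.336 V (positive root), so V_SG = 1.26 V.
I_D = (V_DD − V_SG)/R = (10.6 − 1.26) / 37.6 = 0.248 mA.

V_SG = 1.26 V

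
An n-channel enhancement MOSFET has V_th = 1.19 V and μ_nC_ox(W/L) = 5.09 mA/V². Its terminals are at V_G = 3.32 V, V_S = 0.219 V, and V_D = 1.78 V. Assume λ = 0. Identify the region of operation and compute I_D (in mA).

Triode; I_D = 8.98 mA

V_GS = V_G − V_S = 3.32 − 0.219 = 3.1 V; V_DS = V_D − V_S = 1.78 − 0.219 = 1.56 V.
V_ov = V_GS − V_th = 3.1 − 1.19 = 1.91 V.
Since V_DS = 1.56 V < V_ov = 1.91 V, the device is in the triode region.
I_D = k_n [V_ov · V_DS − ½ V_DS²] = 5.09 × [1.91 × 1.56 − 0.5 × 1.56²] = 8.98 mA.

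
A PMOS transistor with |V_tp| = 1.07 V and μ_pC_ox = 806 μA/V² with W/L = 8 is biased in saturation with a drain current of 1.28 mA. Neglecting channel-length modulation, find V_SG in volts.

V_SG = 1.70 V

k_p = μ_pC_ox · (W/L) = 6.448 mA/V².
In saturation I_D = ½ k_p (V_SG − |V_tp|)², so V_SG − |V_tp| = √(2 I_D / k_p) = √(2 × 1.28 / 6.448) = 0.63 V.
V_SG = 1.07 + 0.63 = 1.7 V.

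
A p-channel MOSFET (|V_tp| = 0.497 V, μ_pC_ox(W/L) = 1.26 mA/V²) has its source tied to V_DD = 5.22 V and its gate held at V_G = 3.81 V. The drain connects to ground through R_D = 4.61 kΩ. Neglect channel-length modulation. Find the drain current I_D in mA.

V_SG = V_DD − V_G = 5.22 − 3.81 = 1.41 V, so V_ov = 1.41 − 0.497 = 0.913 V.
Assume saturation: I_D = ½ k_p V_ov² = 0.5 × 1.26 × 0.913² = 0.525 mA, giving V_SD = V_DD − I_D R_D = 5.22 − 0.525 × 4.61 = 2.8 V.
V_SD = 2.8 V ≥ V_ov = 0.913 V, confirming saturation.

I_D = 0.525 mA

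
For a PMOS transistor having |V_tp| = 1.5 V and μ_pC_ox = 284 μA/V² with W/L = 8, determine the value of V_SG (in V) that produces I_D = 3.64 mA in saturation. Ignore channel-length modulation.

V_SG = 3.29 V

k_p = μ_pC_ox · (W/L) = 2.272 mA/V².
In saturation I_D = ½ k_p (V_SG − |V_tp|)², so V_SG − |V_tp| = √(2 I_D / k_p) = √(2 × 3.64 / 2.272) = 1.79 V.
V_SG = 1.5 + 1.79 = 3.29 V.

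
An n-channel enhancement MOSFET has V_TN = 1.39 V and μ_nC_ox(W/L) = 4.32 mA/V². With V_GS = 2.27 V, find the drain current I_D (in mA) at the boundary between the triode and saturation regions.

At the boundary V_DS = V_ov = V_GS − V_TN = 2.27 − 1.39 = 0.88 V.
I_D = ½ k_n V_ov² = 0.5 × 4.32 × 0.88² = 1.67 mA.

I_D = 1.67 mA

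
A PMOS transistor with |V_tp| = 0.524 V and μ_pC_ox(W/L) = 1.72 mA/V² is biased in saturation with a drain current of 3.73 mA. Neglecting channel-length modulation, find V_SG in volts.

V_SG = 2.61 V

In saturation I_D = ½ k_p (V_SG − |V_tp|)², so V_SG − |V_tp| = √(2 I_D / k_p) = √(2 × 3.73 / 1.72) = 2.08 V.
V_SG = 0.524 + 2.08 = 2.61 V.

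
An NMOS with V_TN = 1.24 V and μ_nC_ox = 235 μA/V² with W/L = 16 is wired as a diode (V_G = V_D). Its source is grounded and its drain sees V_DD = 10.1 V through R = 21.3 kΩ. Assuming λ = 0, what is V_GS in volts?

V_GS = 1.70 V

With gate tied to drain, V_GS = V_DS ≥ V_GS − V_TN, so the device is in saturation.
k_n = μ_nC_ox · (W/L) = 3.76 mA/V².
KCL at the drain: ½ k_n (V_GS − V_TN)² = (V_DD − V_GS)/R.
Let x = V_GS − 1.24. Then 40 x² + x − 8.86 = 0, giving x = 0.458 V (positive root), so V_GS = 1.7 V.
I_D = (V_DD − V_GS)/R = (10.1 − 1.7) / 21.3 = 0.394 mA.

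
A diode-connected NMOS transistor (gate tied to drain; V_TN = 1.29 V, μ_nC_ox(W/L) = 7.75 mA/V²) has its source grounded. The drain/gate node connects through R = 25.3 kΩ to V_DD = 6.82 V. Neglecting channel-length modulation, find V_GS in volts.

V_GS = 1.52 V

With gate tied to drain, V_GS = V_DS ≥ V_GS − V_TN, so the device is in saturation.
KCL at the drain: ½ k_n (V_GS − V_TN)² = (V_DD − V_GS)/R.
Let x = V_GS − 1.29. Then 98 x² + x − 5.53 = 0, giving x = 0.232 V (positive root), so V_GS = 1.52 V.
I_D = (V_DD − V_GS)/R = (6.82 − 1.52) / 25.3 = 0.209 mA.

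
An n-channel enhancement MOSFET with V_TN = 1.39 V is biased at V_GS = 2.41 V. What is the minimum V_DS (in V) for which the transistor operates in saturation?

V_DS,sat = 1.02 V

The boundary between triode and saturation is V_DS = V_GS − V_TN = V_ov.
V_ov = 2.41 − 1.39 = 1.02 V.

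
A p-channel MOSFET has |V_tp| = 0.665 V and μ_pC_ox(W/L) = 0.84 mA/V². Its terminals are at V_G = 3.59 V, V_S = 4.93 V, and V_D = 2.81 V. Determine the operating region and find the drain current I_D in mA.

V_SG = V_S − V_G = 4.93 − 3.59 = 1.34 V; V_SD = V_S − V_D = 4.93 − 2.81 = 2.12 V.
V_ov = V_SG − |V_tp| = 1.34 − 0.665 = 0.675 V.
Since V_SD = 2.12 V ≥ V_ov = 0.675 V, the device is in saturation.
I_D = ½ k_p V_ov² = 0.5 × 0.84 × 0.675² = 0.191 mA.

Saturation; I_D = 0.191 mA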